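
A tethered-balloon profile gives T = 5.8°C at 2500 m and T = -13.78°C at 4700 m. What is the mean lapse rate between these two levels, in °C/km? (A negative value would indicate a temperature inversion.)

8.9°C/km

Γ = −ΔT/Δz = (5.8 − (-13.78)) / (4700 − 2500) m
  = 19.58°C / 2.2 km = 8.9°C/km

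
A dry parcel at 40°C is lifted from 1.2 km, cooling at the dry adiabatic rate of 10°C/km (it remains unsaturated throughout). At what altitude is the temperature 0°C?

5.2 km

Height above start = (40 − 0) / 10 = 4 km
Altitude = 1200 m + 4000 m = 5200 m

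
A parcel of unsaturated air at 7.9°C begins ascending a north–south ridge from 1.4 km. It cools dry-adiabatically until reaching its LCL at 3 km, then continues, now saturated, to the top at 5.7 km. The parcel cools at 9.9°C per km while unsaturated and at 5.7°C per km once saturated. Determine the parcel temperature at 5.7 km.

-23.33°C

Dry to 3000 m: -9.9 × 1.6 km = -15.84°C, so T = -7.94°C.
Saturated to 5700 m: -5.7 × 2.7 km = -15.39°C, so T = -23.33°C.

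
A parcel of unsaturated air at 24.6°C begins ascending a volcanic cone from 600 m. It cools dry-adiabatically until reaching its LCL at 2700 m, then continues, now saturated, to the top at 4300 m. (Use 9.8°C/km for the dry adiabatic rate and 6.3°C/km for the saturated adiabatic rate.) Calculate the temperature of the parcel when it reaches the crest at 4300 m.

-6.06°C

From 600 m to 2700 m (dry): cools by 9.8 × 2.1 = 20.58°C, giving 4.02°C.
From 2700 m to 4300 m (saturated): cools by 6.3 × 1.6 = 10.08°C, giving -6.06°C.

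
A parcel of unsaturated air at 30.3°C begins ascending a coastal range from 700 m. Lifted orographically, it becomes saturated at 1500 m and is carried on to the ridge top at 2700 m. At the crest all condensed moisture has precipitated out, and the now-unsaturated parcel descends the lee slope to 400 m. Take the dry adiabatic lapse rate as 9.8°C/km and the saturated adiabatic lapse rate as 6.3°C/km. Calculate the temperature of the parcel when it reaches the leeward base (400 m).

37.44°C

Dry to 1500 m: -9.8 × 0.8 km = -7.84°C, so T = 22.46°C.
Saturated to 2700 m: -6.3 × 1.2 km = -7.56°C, so T = 14.9°C.
Dry descent to 400 m: +9.8 × 2.3 km = +22.54°C, so T = 37.44°C.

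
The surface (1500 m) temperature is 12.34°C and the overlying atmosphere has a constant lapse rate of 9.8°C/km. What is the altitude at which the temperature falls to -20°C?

4800 m

Height above start = (12.34 − (-20)) / 9.8 = 3.3 km
Altitude = 1500 m + 3300 m = 4800 m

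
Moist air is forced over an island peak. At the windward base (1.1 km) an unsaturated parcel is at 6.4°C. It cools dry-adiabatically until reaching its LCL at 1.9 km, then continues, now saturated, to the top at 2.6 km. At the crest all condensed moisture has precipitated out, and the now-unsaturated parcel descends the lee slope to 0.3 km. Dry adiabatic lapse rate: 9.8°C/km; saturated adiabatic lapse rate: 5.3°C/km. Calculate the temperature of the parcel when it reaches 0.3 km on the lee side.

17.39°C

From 1100 m to 1900 m (dry): cools by 9.8 × 0.8 = 7.84°C, giving -1.44°C.
From 1900 m to 2600 m (saturated): cools by 5.3 × 0.7 = 3.71°C, giving -5.15°C.
From 2600 m to 300 m (dry descent): warms by 9.8 × 2.3 = 22.54°C, giving 17.39°C.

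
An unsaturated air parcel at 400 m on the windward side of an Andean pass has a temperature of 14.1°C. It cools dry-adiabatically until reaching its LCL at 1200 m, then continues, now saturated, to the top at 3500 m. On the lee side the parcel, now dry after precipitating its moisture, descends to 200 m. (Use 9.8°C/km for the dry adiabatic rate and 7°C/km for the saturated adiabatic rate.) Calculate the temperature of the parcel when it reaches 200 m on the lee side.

22.5°C

Dry to 1200 m: -9.8 × 0.8 km = -7.84°C, so T = 6.26°C.
Saturated to 3500 m: -7 × 2.3 km = -16.1°C, so T = -9.84°C.
Dry descent to 200 m: +9.8 × 3.3 km = +32.34°C, so T = 22.5°C.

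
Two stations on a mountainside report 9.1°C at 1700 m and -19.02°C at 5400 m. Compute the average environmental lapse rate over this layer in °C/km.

Γ = −ΔT/Δz = (9.1 − (-19.02)) / (5400 − 1700) m
  = 28.12°C / 3.7 km = 7.6°C/km

7.6°C/km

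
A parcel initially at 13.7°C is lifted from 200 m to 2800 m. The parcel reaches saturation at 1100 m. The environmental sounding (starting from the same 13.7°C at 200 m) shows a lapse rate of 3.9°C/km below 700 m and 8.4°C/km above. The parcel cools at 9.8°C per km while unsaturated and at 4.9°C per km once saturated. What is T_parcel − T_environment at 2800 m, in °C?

+2.44°C (parcel warmer than environment)

Parcel:
  From 200 m to 1100 m (dry): cools by 9.8 × 0.9 = 8.82°C, giving 4.88°C.
  From 1100 m to 2800 m (saturated): cools by 4.9 × 1.7 = 8.33°C, giving -3.45°C.
Environment:
  From 200 m to 700 m (environment, lower layer): cools by 3.9 × 0.5 = 1.95°C, giving 11.75°C.
  From 700 m to 2800 m (environment, upper layer): cools by 8.4 × 2.1 = 17.64°C, giving -5.89°C.
T_parcel − T_env = -3.45 − (-5.89) = +2.44°C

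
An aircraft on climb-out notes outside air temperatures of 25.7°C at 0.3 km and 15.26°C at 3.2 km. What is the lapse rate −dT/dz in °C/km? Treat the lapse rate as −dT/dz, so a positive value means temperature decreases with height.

3.6°C/km

Γ = −ΔT/Δz = (25.7 − 15.26) / (3200 − 300) m
  = 10.44°C / 2.9 km = 3.6°C/km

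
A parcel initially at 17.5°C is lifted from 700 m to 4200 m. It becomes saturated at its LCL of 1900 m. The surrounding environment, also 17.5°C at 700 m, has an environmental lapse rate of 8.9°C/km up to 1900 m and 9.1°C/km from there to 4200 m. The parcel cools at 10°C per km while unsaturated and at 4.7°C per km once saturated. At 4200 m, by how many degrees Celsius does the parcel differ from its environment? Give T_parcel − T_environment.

Parcel:
  700 → 1900 m (dry, 10°C/km): ΔT = -10 × 1.2 = -12°C → T = 5.5°C
  1900 → 4200 m (saturated, 4.7°C/km): ΔT = -4.7 × 2.3 = -10.81°C → T = -5.31°C
Environment:
  700 → 1900 m (environment, lower layer, 8.9°C/km): ΔT = -8.9 × 1.2 = -10.68°C → T = 6.82°C
  1900 → 4200 m (environment, upper layer, 9.1°C/km): ΔT = -9.1 × 2.3 = -20.93°C → T = -14.11°C
T_parcel − T_env = -5.31 − (-14.11) = +8.8°C

+8.8°C (parcel warmer than environment)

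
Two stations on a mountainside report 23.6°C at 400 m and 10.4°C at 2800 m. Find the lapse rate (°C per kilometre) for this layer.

Γ = −ΔT/Δz = (23.6 − 10.4) / (2800 − 400) m
  = 13.2°C / 2.4 km = 5.5°C/km

5.5°C/km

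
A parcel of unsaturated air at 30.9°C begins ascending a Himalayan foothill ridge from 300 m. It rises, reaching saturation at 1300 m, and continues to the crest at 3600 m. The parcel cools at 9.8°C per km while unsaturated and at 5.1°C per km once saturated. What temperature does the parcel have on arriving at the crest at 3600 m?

9.37°C

From 300 m to 1300 m (dry): cools by 9.8 × 1 = 9.8°C, giving 21.1°C.
From 1300 m to 3600 m (saturated): cools by 5.1 × 2.3 = 11.73°C, giving 9.37°C.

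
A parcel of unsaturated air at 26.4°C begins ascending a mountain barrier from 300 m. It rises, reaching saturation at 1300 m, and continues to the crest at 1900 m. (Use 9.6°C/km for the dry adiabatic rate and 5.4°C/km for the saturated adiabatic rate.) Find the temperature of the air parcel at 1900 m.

300 → 1300 m (dry, 9.6°C/km): ΔT = -9.6 × 1 = -9.6°C → T = 16.8°C
1300 → 1900 m (saturated, 5.4°C/km): ΔT = -5.4 × 0.6 = -3.24°C → T = 13.56°C

13.56°C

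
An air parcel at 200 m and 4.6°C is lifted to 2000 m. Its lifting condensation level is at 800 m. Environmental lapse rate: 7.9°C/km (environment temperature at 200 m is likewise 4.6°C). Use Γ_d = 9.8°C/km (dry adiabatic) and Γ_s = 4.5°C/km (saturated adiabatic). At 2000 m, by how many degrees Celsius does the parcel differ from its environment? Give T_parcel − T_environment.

+2.94°C (parcel warmer than environment)

Parcel:
  Dry to 800 m: -9.8 × 0.6 km = -5.88°C, so T = -1.28°C.
  Saturated to 2000 m: -4.5 × 1.2 km = -5.4°C, so T = -6.68°C.
Environment:
  Environment to 2000 m: -7.9 × 1.8 km = -14.22°C, so T = -9.62°C.
T_parcel − T_env = -6.68 − (-9.62) = +2.94°C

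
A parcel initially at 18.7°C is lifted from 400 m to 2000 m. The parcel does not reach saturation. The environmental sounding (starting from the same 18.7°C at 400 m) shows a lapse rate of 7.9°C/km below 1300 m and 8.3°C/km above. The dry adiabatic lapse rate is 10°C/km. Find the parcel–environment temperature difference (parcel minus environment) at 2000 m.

Parcel:
  Dry to 2000 m: -10 × 1.6 km = -16°C, so T = 2.7°C.
Environment:
  Environment, lower layer to 1300 m: -7.9 × 0.9 km = -7.11°C, so T = 11.59°C.
  Environment, upper layer to 2000 m: -8.3 × 0.7 km = -5.81°C, so T = 5.78°C.
T_parcel − T_env = 2.7 − 5.78 = -3.08°C

-3.08°C (parcel cooler than environment)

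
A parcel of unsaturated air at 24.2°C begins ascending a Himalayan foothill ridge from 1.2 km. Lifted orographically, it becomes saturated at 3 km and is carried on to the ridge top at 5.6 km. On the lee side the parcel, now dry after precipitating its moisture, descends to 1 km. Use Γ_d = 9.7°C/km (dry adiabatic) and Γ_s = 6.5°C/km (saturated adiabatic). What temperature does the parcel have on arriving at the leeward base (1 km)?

1200–3000 m, dry: Δz = 1.8 km ⇒ ΔT = -17.46°C; T = 6.74°C
3000–5600 m, saturated: Δz = 2.6 km ⇒ ΔT = -16.9°C; T = -10.16°C
5600–1000 m, dry descent: Δz = 4.6 km ⇒ ΔT = +44.62°C; T = 34.46°C

34.46°C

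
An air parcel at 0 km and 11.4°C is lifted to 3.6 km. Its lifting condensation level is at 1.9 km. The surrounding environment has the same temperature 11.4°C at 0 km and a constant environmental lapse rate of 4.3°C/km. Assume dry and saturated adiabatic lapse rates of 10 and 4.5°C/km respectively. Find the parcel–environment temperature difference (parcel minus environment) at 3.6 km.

Parcel:
  0 → 1900 m (dry, 10°C/km): ΔT = -10 × 1.9 = -19°C → T = -7.6°C
  1900 → 3600 m (saturated, 4.5°C/km): ΔT = -4.5 × 1.7 = -7.65°C → T = -15.25°C
Environment:
  0 → 3600 m (environment, 4.3°C/km): ΔT = -4.3 × 3.6 = -15.48°C → T = -4.08°C
T_parcel − T_env = -15.25 − (-4.08) = -11.17°C

-11.17°C (parcel cooler than environment)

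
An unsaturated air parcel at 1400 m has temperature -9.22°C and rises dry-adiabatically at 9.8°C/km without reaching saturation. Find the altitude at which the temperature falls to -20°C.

Height above start = (-9.22 − (-20)) / 9.8 = 1.1 km
Altitude = 1400 m + 1100 m = 2500 m

2500 m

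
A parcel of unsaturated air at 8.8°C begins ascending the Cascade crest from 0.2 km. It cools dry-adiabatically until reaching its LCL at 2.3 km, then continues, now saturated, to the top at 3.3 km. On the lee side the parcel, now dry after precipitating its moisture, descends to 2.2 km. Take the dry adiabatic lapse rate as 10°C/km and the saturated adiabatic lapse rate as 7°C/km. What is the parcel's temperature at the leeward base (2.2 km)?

200 → 2300 m (dry, 10°C/km): ΔT = -10 × 2.1 = -21°C → T = -12.2°C
2300 → 3300 m (saturated, 7°C/km): ΔT = -7 × 1 = -7°C → T = -19.2°C
3300 → 2200 m (dry descent, 10°C/km): ΔT = +10 × 1.1 = +11°C → T = -8.2°C

-8.2°C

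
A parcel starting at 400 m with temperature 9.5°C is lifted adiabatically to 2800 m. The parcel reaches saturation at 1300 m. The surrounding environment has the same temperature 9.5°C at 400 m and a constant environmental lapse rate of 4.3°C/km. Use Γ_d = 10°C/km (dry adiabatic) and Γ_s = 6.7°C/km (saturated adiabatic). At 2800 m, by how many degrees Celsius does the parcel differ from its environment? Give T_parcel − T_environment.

Parcel:
  400 → 1300 m (dry, 10°C/km): ΔT = -10 × 0.9 = -9°C → T = 0.5°C
  1300 → 2800 m (saturated, 6.7°C/km): ΔT = -6.7 × 1.5 = -10.05°C → T = -9.55°C
Environment:
  400 → 2800 m (environment, 4.3°C/km): ΔT = -4.3 × 2.4 = -10.32°C → T = -0.82°C
T_parcel − T_env = -9.55 − (-0.82) = -8.73°C

-8.73°C (parcel cooler than environment)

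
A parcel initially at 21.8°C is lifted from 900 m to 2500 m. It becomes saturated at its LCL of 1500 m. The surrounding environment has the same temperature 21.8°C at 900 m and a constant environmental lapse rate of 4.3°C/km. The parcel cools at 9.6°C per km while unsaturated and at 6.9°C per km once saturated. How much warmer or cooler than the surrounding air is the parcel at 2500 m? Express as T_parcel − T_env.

Parcel:
  900 → 1500 m (dry, 9.6°C/km): ΔT = -9.6 × 0.6 = -5.76°C → T = 16.04°C
  1500 → 2500 m (saturated, 6.9°C/km): ΔT = -6.9 × 1 = -6.9°C → T = 9.14°C
Environment:
  900 → 2500 m (environment, 4.3°C/km): ΔT = -4.3 × 1.6 = -6.88°C → T = 14.92°C
T_parcel − T_env = 9.14 − 14.92 = -5.78°C

-5.78°C (parcel cooler than environment)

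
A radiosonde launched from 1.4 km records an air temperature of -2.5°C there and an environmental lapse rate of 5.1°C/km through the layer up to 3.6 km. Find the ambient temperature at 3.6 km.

1400–3600 m, environmental: Δz = 2.2 km ⇒ ΔT = -11.22°C; T = -13.72°C

-13.72°C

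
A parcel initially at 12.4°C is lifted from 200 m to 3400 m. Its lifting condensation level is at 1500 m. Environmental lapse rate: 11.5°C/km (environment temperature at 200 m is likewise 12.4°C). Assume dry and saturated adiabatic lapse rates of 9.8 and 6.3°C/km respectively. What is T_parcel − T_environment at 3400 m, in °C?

+12.09°C (parcel warmer than environment)

Parcel:
  From 200 m to 1500 m (dry): cools by 9.8 × 1.3 = 12.74°C, giving -0.34°C.
  From 1500 m to 3400 m (saturated): cools by 6.3 × 1.9 = 11.97°C, giving -12.31°C.
Environment:
  From 200 m to 3400 m (environment): cools by 11.5 × 3.2 = 36.8°C, giving -24.4°C.
T_parcel − T_env = -12.31 − (-24.4) = +12.09°C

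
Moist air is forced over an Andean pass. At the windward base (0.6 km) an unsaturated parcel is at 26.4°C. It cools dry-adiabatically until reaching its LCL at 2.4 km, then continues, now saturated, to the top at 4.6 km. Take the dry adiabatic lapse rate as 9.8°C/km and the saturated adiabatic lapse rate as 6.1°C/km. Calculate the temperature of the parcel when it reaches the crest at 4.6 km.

From 600 m to 2400 m (dry): cools by 9.8 × 1.8 = 17.64°C, giving 8.76°C.
From 2400 m to 4600 m (saturated): cools by 6.1 × 2.2 = 13.42°C, giving -4.66°C.

-4.66°C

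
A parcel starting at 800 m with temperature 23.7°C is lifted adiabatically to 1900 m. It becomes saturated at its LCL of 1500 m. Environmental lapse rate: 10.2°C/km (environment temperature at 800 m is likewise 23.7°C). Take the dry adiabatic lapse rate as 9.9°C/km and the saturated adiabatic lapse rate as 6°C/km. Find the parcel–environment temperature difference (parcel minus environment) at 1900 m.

+1.89°C (parcel warmer than environment)

Parcel:
  From 800 m to 1500 m (dry): cools by 9.9 × 0.7 = 6.93°C, giving 16.77°C.
  From 1500 m to 1900 m (saturated): cools by 6 × 0.4 = 2.4°C, giving 14.37°C.
Environment:
  From 800 m to 1900 m (environment): cools by 10.2 × 1.1 = 11.22°C, giving 12.48°C.
T_parcel − T_env = 14.37 − 12.48 = +1.89°C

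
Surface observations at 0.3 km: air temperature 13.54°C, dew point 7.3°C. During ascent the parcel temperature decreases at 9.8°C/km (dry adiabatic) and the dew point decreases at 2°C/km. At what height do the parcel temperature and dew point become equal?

1.1 km

T and T_d converge at 9.8 − 2 = 7.8°C per km
Height above start = (13.54 − 7.3) / 7.8 = 0.8 km
LCL altitude = 300 m + 800 m = 1100 m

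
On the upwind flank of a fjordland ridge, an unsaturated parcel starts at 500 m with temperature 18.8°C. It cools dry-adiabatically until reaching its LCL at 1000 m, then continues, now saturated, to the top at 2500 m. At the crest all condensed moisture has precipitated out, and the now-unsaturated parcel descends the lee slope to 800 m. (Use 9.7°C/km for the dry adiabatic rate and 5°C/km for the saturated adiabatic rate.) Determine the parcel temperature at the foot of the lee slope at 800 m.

22.94°C

Dry to 1000 m: -9.7 × 0.5 km = -4.85°C, so T = 13.95°C.
Saturated to 2500 m: -5 × 1.5 km = -7.5°C, so T = 6.45°C.
Dry descent to 800 m: +9.7 × 1.7 km = +16.49°C, so T = 22.94°C.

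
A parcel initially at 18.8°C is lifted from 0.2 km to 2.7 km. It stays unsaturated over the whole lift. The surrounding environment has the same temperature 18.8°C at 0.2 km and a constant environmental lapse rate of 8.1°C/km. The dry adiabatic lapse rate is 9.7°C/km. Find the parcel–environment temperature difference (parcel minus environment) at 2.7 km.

-4°C (parcel cooler than environment)

Parcel:
  200 → 2700 m (dry, 9.7°C/km): ΔT = -9.7 × 2.5 = -24.25°C → T = -5.45°C
Environment:
  200 → 2700 m (environment, 8.1°C/km): ΔT = -8.1 × 2.5 = -20.25°C → T = -1.45°C
T_parcel − T_env = -5.45 − (-1.45) = -4°C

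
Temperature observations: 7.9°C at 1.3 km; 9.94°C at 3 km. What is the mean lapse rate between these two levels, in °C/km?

-1.2°C/km

Γ = −ΔT/Δz = (7.9 − 9.94) / (3000 − 1300) m
  = -2.04°C / 1.7 km = -1.2°C/km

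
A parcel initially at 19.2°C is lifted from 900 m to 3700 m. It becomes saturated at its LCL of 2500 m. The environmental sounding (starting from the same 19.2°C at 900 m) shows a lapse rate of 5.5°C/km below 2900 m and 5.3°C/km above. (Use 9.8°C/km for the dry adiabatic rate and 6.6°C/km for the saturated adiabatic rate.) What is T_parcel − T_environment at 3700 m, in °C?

-8.36°C (parcel cooler than environment)

Parcel:
  From 900 m to 2500 m (dry): cools by 9.8 × 1.6 = 15.68°C, giving 3.52°C.
  From 2500 m to 3700 m (saturated): cools by 6.6 × 1.2 = 7.92°C, giving -4.4°C.
Environment:
  From 900 m to 2900 m (environment, lower layer): cools by 5.5 × 2 = 11°C, giving 8.2°C.
  From 2900 m to 3700 m (environment, upper layer): cools by 5.3 × 0.8 = 4.24°C, giving 3.96°C.
T_parcel − T_env = -4.4 − 3.96 = -8.36°C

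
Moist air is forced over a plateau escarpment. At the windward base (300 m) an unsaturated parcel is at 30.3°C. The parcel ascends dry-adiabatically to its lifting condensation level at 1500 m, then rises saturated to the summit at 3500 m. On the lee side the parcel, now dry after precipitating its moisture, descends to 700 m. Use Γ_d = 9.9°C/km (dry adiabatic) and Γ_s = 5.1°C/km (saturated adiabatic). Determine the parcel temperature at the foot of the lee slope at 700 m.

Dry to 1500 m: -9.9 × 1.2 km = -11.88°C, so T = 18.42°C.
Saturated to 3500 m: -5.1 × 2 km = -10.2°C, so T = 8.22°C.
Dry descent to 700 m: +9.9 × 2.8 km = +27.72°C, so T = 35.94°C.

35.94°C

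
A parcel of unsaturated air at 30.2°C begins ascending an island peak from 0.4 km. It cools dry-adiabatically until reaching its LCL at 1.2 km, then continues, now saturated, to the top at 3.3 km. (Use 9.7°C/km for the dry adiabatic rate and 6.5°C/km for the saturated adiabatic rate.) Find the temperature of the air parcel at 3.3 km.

8.79°C

Dry to 1200 m: -9.7 × 0.8 km = -7.76°C, so T = 22.44°C.
Saturated to 3300 m: -6.5 × 2.1 km = -13.65°C, so T = 8.79°C.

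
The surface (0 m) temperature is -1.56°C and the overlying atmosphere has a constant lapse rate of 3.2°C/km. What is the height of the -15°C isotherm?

Height above start = (-1.56 − (-15)) / 3.2 = 4.2 km
Altitude = 0 m + 4200 m = 4200 m

4200 m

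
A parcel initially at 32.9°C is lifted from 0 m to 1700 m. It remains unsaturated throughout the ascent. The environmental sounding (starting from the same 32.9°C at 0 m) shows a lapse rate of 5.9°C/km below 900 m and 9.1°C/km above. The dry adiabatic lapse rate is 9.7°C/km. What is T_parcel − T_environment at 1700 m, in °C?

-3.9°C (parcel cooler than environment)

Parcel:
  0–1700 m, dry: Δz = 1.7 km ⇒ ΔT = -16.49°C; T = 16.41°C
Environment:
  0–900 m, environment, lower layer: Δz = 0.9 km ⇒ ΔT = -5.31°C; T = 27.59°C
  900–1700 m, environment, upper layer: Δz = 0.8 km ⇒ ΔT = -7.28°C; T = 20.31°C
T_parcel − T_env = 16.41 − 20.31 = -3.9°C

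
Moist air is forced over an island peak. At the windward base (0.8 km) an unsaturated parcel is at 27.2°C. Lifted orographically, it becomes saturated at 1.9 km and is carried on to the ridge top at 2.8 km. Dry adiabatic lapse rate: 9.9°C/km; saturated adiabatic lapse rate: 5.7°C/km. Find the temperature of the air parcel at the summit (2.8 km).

From 800 m to 1900 m (dry): cools by 9.9 × 1.1 = 10.89°C, giving 16.31°C.
From 1900 m to 2800 m (saturated): cools by 5.7 × 0.9 = 5.13°C, giving 11.18°C.

11.18°C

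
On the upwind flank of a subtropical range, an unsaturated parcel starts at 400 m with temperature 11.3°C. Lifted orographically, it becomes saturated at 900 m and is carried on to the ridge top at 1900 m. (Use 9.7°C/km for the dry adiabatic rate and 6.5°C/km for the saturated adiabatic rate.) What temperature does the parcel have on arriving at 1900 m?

-0.05°C

From 400 m to 900 m (dry): cools by 9.7 × 0.5 = 4.85°C, giving 6.45°C.
From 900 m to 1900 m (saturated): cools by 6.5 × 1 = 6.5°C, giving -0.05°C.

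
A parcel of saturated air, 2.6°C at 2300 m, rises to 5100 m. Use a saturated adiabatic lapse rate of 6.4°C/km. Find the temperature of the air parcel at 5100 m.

-15.32°C

2300–5100 m, saturated adiabatic: Δz = 2.8 km ⇒ ΔT = -17.92°C; T = -15.32°C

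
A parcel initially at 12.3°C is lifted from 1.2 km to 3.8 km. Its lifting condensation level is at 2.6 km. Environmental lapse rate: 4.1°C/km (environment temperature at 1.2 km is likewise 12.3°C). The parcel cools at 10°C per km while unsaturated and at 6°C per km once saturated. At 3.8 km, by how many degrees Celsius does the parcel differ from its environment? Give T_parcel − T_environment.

-10.54°C (parcel cooler than environment)

Parcel:
  1200–2600 m, dry: Δz = 1.4 km ⇒ ΔT = -14°C; T = -1.7°C
  2600–3800 m, saturated: Δz = 1.2 km ⇒ ΔT = -7.2°C; T = -8.9°C
Environment:
  1200–3800 m, environment: Δz = 2.6 km ⇒ ΔT = -10.66°C; T = 1.64°C
T_parcel − T_env = -8.9 − 1.64 = -10.54°C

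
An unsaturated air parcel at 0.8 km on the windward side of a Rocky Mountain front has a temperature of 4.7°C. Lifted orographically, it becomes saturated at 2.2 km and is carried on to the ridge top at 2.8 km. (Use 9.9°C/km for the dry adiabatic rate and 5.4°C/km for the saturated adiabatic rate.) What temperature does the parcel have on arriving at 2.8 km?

800 → 2200 m (dry, 9.9°C/km): ΔT = -9.9 × 1.4 = -13.86°C → T = -9.16°C
2200 → 2800 m (saturated, 5.4°C/km): ΔT = -5.4 × 0.6 = -3.24°C → T = -12.4°C

-12.4°C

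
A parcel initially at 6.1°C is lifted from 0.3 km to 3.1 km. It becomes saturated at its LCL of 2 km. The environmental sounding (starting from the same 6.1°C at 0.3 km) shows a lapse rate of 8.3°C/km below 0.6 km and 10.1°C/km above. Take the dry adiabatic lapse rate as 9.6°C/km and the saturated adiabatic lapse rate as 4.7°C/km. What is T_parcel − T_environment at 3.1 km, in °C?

+6.25°C (parcel warmer than environment)

Parcel:
  300–2000 m, dry: Δz = 1.7 km ⇒ ΔT = -16.32°C; T = -10.22°C
  2000–3100 m, saturated: Δz = 1.1 km ⇒ ΔT = -5.17°C; T = -15.39°C
Environment:
  300–600 m, environment, lower layer: Δz = 0.3 km ⇒ ΔT = -2.49°C; T = 3.61°C
  600–3100 m, environment, upper layer: Δz = 2.5 km ⇒ ΔT = -25.25°C; T = -21.64°C
T_parcel − T_env = -15.39 − (-21.64) = +6.25°C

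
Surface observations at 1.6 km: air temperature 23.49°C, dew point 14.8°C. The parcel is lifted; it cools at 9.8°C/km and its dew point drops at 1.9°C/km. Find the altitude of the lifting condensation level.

T and T_d converge at 9.8 − 1.9 = 7.9°C per km
Height above start = (23.49 − 14.8) / 7.9 = 1.1 km
LCL altitude = 1600 m + 1100 m = 2700 m

2.7 km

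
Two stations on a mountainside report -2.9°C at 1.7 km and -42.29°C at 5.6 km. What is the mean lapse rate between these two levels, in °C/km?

10.1°C/km

Γ = −ΔT/Δz = (-2.9 − (-42.29)) / (5600 − 1700) m
  = 39.39°C / 3.9 km = 10.1°C/km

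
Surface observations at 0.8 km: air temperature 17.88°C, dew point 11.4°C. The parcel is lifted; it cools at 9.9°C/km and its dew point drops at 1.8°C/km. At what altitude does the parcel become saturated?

1.6 km

T and T_d converge at 9.9 − 1.8 = 8.1°C per km
Height above start = (17.88 − 11.4) / 8.1 = 0.8 km
LCL altitude = 800 m + 800 m = 1600 m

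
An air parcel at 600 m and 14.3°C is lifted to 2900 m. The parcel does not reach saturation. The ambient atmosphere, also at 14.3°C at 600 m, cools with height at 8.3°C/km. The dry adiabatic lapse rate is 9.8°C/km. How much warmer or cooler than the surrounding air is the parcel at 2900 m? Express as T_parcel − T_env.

-3.45°C (parcel cooler than environment)

Parcel:
  Dry to 2900 m: -9.8 × 2.3 km = -22.54°C, so T = -8.24°C.
Environment:
  Environment to 2900 m: -8.3 × 2.3 km = -19.09°C, so T = -4.79°C.
T_parcel − T_env = -8.24 − (-4.79) = -3.45°C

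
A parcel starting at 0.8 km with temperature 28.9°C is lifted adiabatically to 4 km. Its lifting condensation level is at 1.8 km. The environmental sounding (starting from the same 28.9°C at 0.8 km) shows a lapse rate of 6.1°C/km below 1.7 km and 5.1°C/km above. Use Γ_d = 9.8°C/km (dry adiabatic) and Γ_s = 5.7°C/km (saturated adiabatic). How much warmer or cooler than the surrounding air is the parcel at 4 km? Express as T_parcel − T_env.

Parcel:
  800 → 1800 m (dry, 9.8°C/km): ΔT = -9.8 × 1 = -9.8°C → T = 19.1°C
  1800 → 4000 m (saturated, 5.7°C/km): ΔT = -5.7 × 2.2 = -12.54°C → T = 6.56°C
Environment:
  800 → 1700 m (environment, lower layer, 6.1°C/km): ΔT = -6.1 × 0.9 = -5.49°C → T = 23.41°C
  1700 → 4000 m (environment, upper layer, 5.1°C/km): ΔT = -5.1 × 2.3 = -11.73°C → T = 11.68°C
T_parcel − T_env = 6.56 − 11.68 = -5.12°C

-5.12°C (parcel cooler than environment)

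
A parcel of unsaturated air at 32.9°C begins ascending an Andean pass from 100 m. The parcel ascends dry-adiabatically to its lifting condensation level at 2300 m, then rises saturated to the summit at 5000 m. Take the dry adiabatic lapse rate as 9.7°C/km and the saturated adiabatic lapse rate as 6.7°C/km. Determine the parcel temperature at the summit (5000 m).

From 100 m to 2300 m (dry): cools by 9.7 × 2.2 = 21.34°C, giving 11.56°C.
From 2300 m to 5000 m (saturated): cools by 6.7 × 2.7 = 18.09°C, giving -6.53°C.

-6.53°C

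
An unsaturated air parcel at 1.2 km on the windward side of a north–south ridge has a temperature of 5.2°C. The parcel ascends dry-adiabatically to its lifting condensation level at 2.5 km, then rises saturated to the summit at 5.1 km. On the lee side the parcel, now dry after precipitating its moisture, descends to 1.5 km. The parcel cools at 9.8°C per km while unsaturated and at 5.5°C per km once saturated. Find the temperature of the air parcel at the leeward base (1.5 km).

Dry to 2500 m: -9.8 × 1.3 km = -12.74°C, so T = -7.54°C.
Saturated to 5100 m: -5.5 × 2.6 km = -14.3°C, so T = -21.84°C.
Dry descent to 1500 m: +9.8 × 3.6 km = +35.28°C, so T = 13.44°C.

13.44°C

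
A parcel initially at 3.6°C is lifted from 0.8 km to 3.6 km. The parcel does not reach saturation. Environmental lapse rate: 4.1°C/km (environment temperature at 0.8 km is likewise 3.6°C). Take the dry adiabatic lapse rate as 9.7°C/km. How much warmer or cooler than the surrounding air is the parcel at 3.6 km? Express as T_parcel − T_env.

-15.68°C (parcel cooler than environment)

Parcel:
  800–3600 m, dry: Δz = 2.8 km ⇒ ΔT = -27.16°C; T = -23.56°C
Environment:
  800–3600 m, environment: Δz = 2.8 km ⇒ ΔT = -11.48°C; T = -7.88°C
T_parcel − T_env = -23.56 − (-7.88) = -15.68°C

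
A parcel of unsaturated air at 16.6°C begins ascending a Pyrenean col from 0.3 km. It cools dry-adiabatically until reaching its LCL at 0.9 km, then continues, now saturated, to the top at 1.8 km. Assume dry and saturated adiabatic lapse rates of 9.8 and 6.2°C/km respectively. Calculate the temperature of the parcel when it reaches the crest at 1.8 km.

Dry to 900 m: -9.8 × 0.6 km = -5.88°C, so T = 10.72°C.
Saturated to 1800 m: -6.2 × 0.9 km = -5.58°C, so T = 5.14°C.

5.14°C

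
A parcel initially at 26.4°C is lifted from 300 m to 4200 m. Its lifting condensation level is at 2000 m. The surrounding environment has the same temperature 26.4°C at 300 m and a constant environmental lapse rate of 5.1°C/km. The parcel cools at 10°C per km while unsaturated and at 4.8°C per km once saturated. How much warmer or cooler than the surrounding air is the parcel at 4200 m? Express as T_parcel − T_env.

-7.67°C (parcel cooler than environment)

Parcel:
  300 → 2000 m (dry, 10°C/km): ΔT = -10 × 1.7 = -17°C → T = 9.4°C
  2000 → 4200 m (saturated, 4.8°C/km): ΔT = -4.8 × 2.2 = -10.56°C → T = -1.16°C
Environment:
  300 → 4200 m (environment, 5.1°C/km): ΔT = -5.1 × 3.9 = -19.89°C → T = 6.51°C
T_parcel − T_env = -1.16 − 6.51 = -7.67°C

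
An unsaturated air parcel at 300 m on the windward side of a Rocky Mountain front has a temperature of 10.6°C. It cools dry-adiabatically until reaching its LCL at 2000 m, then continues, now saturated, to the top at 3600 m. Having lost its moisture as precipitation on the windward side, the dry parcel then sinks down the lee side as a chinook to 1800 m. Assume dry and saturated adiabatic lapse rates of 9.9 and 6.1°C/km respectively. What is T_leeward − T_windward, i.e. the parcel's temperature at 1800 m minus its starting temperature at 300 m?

From 300 m to 2000 m (dry): cools by 9.9 × 1.7 = 16.83°C, giving -6.23°C.
From 2000 m to 3600 m (saturated): cools by 6.1 × 1.6 = 9.76°C, giving -15.99°C.
From 3600 m to 1800 m (dry descent): warms by 9.9 × 1.8 = 17.82°C, giving 1.83°C.
Net change vs windward start: 1.83 − 10.6 = -8.77°C

-8.77°C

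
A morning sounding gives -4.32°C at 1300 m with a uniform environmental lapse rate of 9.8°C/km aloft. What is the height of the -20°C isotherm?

2900 m

Height above start = (-4.32 − (-20)) / 9.8 = 1.6 km
Altitude = 1300 m + 1600 m = 2900 m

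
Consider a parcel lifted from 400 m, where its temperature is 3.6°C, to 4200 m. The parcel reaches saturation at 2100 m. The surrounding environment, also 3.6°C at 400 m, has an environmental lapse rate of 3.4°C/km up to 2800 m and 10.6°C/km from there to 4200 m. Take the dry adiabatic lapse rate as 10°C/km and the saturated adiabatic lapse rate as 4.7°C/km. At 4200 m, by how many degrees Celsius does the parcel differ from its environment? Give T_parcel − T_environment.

-3.87°C (parcel cooler than environment)

Parcel:
  Dry to 2100 m: -10 × 1.7 km = -17°C, so T = -13.4°C.
  Saturated to 4200 m: -4.7 × 2.1 km = -9.87°C, so T = -23.27°C.
Environment:
  Environment, lower layer to 2800 m: -3.4 × 2.4 km = -8.16°C, so T = -4.56°C.
  Environment, upper layer to 4200 m: -10.6 × 1.4 km = -14.84°C, so T = -19.4°C.
T_parcel − T_env = -23.27 − (-19.4) = -3.87°C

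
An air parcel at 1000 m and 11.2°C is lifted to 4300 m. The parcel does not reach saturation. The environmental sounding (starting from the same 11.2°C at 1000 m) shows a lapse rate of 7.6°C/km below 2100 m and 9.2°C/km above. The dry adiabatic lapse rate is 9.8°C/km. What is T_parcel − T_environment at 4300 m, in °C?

-3.74°C (parcel cooler than environment)

Parcel:
  From 1000 m to 4300 m (dry): cools by 9.8 × 3.3 = 32.34°C, giving -21.14°C.
Environment:
  From 1000 m to 2100 m (environment, lower layer): cools by 7.6 × 1.1 = 8.36°C, giving 2.84°C.
  From 2100 m to 4300 m (environment, upper layer): cools by 9.2 × 2.2 = 20.24°C, giving -17.4°C.
T_parcel − T_env = -21.14 − (-17.4) = -3.74°C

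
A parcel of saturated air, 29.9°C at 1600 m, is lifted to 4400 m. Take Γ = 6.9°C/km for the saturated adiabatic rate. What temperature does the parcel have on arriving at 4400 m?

10.58°C

From 1600 m to 4400 m (saturated adiabatic): cools by 6.9 × 2.8 = 19.32°C, giving 10.58°C.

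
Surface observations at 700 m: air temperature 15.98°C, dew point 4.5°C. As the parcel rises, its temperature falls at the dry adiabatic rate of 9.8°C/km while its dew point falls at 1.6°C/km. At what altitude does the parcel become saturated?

T and T_d converge at 9.8 − 1.6 = 8.2°C per km
Height above start = (15.98 − 4.5) / 8.2 = 1.4 km
LCL altitude = 700 m + 1400 m = 2100 m

2100 m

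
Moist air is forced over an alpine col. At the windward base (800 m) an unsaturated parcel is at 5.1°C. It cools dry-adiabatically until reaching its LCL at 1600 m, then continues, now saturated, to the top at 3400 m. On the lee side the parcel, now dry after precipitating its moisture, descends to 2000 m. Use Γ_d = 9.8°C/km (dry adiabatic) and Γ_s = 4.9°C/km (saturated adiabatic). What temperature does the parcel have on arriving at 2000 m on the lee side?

2.16°C

800 → 1600 m (dry, 9.8°C/km): ΔT = -9.8 × 0.8 = -7.84°C → T = -2.74°C
1600 → 3400 m (saturated, 4.9°C/km): ΔT = -4.9 × 1.8 = -8.82°C → T = -11.56°C
3400 → 2000 m (dry descent, 9.8°C/km): ΔT = +9.8 × 1.4 = +13.72°C → T = 2.16°C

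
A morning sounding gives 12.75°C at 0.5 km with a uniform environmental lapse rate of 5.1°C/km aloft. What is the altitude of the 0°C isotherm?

3 km

Height above start = (12.75 − 0) / 5.1 = 2.5 km
Altitude = 500 m + 2500 m = 3000 m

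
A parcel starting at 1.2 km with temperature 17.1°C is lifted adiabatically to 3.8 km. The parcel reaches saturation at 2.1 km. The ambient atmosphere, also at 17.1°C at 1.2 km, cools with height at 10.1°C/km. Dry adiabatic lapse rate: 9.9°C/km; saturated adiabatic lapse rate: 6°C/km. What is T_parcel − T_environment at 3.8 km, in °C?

+7.15°C (parcel warmer than environment)

Parcel:
  1200–2100 m, dry: Δz = 0.9 km ⇒ ΔT = -8.91°C; T = 8.19°C
  2100–3800 m, saturated: Δz = 1.7 km ⇒ ΔT = -10.2°C; T = -2.01°C
Environment:
  1200–3800 m, environment: Δz = 2.6 km ⇒ ΔT = -26.26°C; T = -9.16°C
T_parcel − T_env = -2.01 − (-9.16) = +7.15°C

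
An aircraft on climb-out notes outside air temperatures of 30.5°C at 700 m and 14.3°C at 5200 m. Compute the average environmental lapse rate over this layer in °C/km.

Γ = −ΔT/Δz = (30.5 − 14.3) / (5200 − 700) m
  = 16.2°C / 4.5 km = 3.6°C/km

3.6°C/km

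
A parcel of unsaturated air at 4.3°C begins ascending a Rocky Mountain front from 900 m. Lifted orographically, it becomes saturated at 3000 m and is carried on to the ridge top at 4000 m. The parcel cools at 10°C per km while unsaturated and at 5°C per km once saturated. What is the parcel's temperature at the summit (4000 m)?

-21.7°C

From 900 m to 3000 m (dry): cools by 10 × 2.1 = 21°C, giving -16.7°C.
From 3000 m to 4000 m (saturated): cools by 5 × 1 = 5°C, giving -21.7°C.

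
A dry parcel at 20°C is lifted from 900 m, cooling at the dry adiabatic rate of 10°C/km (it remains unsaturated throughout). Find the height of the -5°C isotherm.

Height above start = (20 − (-5)) / 10 = 2.5 km
Altitude = 900 m + 2500 m = 3400 m

3400 m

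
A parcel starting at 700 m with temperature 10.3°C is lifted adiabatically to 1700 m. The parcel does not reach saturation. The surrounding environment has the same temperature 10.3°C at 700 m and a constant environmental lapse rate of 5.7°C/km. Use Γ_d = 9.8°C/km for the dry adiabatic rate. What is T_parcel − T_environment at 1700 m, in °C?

-4.1°C (parcel cooler than environment)

Parcel:
  700–1700 m, dry: Δz = 1 km ⇒ ΔT = -9.8°C; T = 0.5°C
Environment:
  700–1700 m, environment: Δz = 1 km ⇒ ΔT = -5.7°C; T = 4.6°C
T_parcel − T_env = 0.5 − 4.6 = -4.1°C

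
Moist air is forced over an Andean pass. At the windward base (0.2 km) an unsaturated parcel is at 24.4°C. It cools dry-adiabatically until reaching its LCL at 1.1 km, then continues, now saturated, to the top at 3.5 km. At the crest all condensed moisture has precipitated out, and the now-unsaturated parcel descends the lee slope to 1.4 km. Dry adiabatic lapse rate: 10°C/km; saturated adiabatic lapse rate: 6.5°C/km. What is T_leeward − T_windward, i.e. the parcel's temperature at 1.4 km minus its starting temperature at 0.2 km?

200 → 1100 m (dry, 10°C/km): ΔT = -10 × 0.9 = -9°C → T = 15.4°C
1100 → 3500 m (saturated, 6.5°C/km): ΔT = -6.5 × 2.4 = -15.6°C → T = -0.2°C
3500 → 1400 m (dry descent, 10°C/km): ΔT = +10 × 2.1 = +21°C → T = 20.8°C
Net change vs windward start: 20.8 − 24.4 = -3.6°C

-3.6°C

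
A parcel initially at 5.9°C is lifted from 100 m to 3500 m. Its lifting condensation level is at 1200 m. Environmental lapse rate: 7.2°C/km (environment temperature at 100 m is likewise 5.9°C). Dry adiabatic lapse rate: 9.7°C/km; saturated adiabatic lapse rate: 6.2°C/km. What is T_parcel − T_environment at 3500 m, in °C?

Parcel:
  Dry to 1200 m: -9.7 × 1.1 km = -10.67°C, so T = -4.77°C.
  Saturated to 3500 m: -6.2 × 2.3 km = -14.26°C, so T = -19.03°C.
Environment:
  Environment to 3500 m: -7.2 × 3.4 km = -24.48°C, so T = -18.58°C.
T_parcel − T_env = -19.03 − (-18.58) = -0.45°C

-0.45°C (parcel cooler than environment)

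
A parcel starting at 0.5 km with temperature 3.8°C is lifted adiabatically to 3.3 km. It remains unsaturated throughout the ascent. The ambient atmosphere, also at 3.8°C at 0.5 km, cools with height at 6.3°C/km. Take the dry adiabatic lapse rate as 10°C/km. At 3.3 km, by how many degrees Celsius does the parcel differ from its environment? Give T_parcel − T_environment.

Parcel:
  From 500 m to 3300 m (dry): cools by 10 × 2.8 = 28°C, giving -24.2°C.
Environment:
  From 500 m to 3300 m (environment): cools by 6.3 × 2.8 = 17.64°C, giving -13.84°C.
T_parcel − T_env = -24.2 − (-13.84) = -10.36°C

-10.36°C (parcel cooler than environment)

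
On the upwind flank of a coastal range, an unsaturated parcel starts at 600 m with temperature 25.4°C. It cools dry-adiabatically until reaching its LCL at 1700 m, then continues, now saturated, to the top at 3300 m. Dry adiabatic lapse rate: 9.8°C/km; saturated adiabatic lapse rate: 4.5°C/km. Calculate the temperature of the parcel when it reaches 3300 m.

7.42°C

600–1700 m, dry: Δz = 1.1 km ⇒ ΔT = -10.78°C; T = 14.62°C
1700–3300 m, saturated: Δz = 1.6 km ⇒ ΔT = -7.2°C; T = 7.42°C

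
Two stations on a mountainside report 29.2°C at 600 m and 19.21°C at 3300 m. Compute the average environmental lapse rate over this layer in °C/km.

Γ = −ΔT/Δz = (29.2 − 19.21) / (3300 − 600) m
  = 9.99°C / 2.7 km = 3.7°C/km

3.7°C/km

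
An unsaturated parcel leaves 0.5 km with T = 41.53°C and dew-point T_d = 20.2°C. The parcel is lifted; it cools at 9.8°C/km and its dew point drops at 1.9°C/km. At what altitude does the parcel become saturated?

T and T_d converge at 9.8 − 1.9 = 7.9°C per km
Height above start = (41.53 − 20.2) / 7.9 = 2.7 km
LCL altitude = 500 m + 2700 m = 3200 m

3.2 km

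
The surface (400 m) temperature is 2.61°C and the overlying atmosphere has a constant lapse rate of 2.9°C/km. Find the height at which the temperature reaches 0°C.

Height above start = (2.61 − 0) / 2.9 = 0.9 km
Altitude = 400 m + 900 m = 1300 m

1300 m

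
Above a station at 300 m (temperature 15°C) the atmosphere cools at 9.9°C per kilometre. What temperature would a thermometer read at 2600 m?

-7.77°C

From 300 m to 2600 m (environmental): cools by 9.9 × 2.3 = 22.77°C, giving -7.77°C.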